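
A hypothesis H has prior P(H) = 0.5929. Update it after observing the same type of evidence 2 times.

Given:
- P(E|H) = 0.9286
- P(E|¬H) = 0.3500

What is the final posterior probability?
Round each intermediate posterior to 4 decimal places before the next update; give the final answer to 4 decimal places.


Sequential Bayesian updating:

Initial prior: P(H) = 0.5929

Update 1:
  P(E) = 0.9286 × 0.5929 + 0.3500 × 0.4071 = 0.55056694 + 0.14248500 = 0.69305194
  P(H|E) = 0.55056694 / 0.69305194 = 0.7944

Update 2:
  P(E) = 0.9286 × 0.7944 + 0.3500 × 0.2056 = 0.73767984 + 0.07196000 = 0.80963984
  P(H|E) = 0.73767984 / 0.80963984 = 0.9111

Final posterior: 0.9111


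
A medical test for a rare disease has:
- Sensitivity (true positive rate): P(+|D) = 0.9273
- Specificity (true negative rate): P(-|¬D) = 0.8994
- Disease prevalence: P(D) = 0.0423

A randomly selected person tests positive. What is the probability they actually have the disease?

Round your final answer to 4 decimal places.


Let D = has disease, + = positive test

Given:
- P(D) = 0.0423 (prevalence)
- P(+|D) = 0.9273 (sensitivity)
- P(-|¬D) = 0.8994 (specificity)
- P(+|¬D) = 0.1006 (false positive rate = 1 - specificity)

Step 1: Find P(+)
P(+) = P(+|D)P(D) + P(+|¬D)P(¬D)
     = 0.9273 × 0.0423 + 0.1006 × 0.9577
     = 0.03922479 + 0.09634462
     = 0.13556941

Step 2: Apply Bayes' theorem for P(D|+)
P(D|+) = P(+|D)P(D) / P(+)
       = 0.03922479 / 0.13556941
       = 0.2893


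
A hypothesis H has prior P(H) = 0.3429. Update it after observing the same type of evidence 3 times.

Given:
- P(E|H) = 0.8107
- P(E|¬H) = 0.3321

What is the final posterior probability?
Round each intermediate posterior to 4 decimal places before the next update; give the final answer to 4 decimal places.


Sequential Bayesian updating:

Initial prior: P(H) = 0.3429

Update 1:
  P(E) = 0.8107 × 0.3429 + 0.3321 × 0.6571 = 0.27798903 + 0.21822291 = 0.49621194
  P(H|E) = 0.27798903 / 0.49621194 = 0.5602

Update 2:
  P(E) = 0.8107 × 0.5602 + 0.3321 × 0.4398 = 0.45415414 + 0.14605758 = 0.60021172
  P(H|E) = 0.45415414 / 0.60021172 = 0.7567

Update 3:
  P(E) = 0.8107 × 0.7567 + 0.3321 × 0.2433 = 0.61345669 + 0.08079993 = 0.69425662
  P(H|E) = 0.61345669 / 0.69425662 = 0.8836

Final posterior: 0.8836


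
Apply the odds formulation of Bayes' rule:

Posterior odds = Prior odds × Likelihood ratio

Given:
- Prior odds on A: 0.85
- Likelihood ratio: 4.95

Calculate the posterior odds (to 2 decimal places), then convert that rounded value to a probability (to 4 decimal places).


Step 1: Calculate posterior odds
Posterior odds = Prior odds × LR
               = 0.85 × 4.95
               = 4.21

Step 2: Convert to probability
P(A|E) = Posterior odds / (1 + Posterior odds)
       = 4.21 / (1 + 4.21)
       = 4.21 / 5.21
       = 0.8081

The evidence increased P(A) from 0.4595 to 0.8081.


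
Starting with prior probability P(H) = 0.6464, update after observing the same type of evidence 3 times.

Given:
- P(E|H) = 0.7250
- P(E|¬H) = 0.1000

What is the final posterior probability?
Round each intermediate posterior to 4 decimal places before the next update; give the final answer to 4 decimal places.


Sequential Bayesian updating:

Initial prior: P(H) = 0.6464

Update 1:
  P(E) = 0.7250 × 0.6464 + 0.1000 × 0.3536 = 0.46864000 + 0.03536000 = 0.50400000
  P(H|E) = 0.46864000 / 0.50400000 = 0.9298

Update 2:
  P(E) = 0.7250 × 0.9298 + 0.1000 × 0.0702 = 0.67410500 + 0.00702000 = 0.68112500
  P(H|E) = 0.67410500 / 0.68112500 = 0.9897

Update 3:
  P(E) = 0.7250 × 0.9897 + 0.1000 × 0.0103 = 0.71753250 + 0.00103000 = 0.71856250
  P(H|E) = 0.71753250 / 0.71856250 = 0.9986

Final posterior: 0.9986


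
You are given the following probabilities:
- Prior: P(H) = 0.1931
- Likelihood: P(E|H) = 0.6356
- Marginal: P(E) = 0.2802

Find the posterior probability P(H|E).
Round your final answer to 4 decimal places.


Using Bayes' theorem:

P(H|E) = P(E|H) × P(H) / P(E)
       = 0.6356 × 0.1931 / 0.2802
       = 0.12273436 / 0.2802
       = 0.4380

The evidence strengthens our belief in H.
Prior: 0.1931 → Posterior: 0.4380


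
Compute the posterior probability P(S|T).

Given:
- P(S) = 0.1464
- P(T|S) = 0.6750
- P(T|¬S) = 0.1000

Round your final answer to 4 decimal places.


Bayes' theorem: P(S|T) = P(T|S) × P(S) / P(T)

Step 1: Calculate P(T) using law of total probability
P(T) = P(T|S)P(S) + P(T|¬S)P(¬S)
     = 0.6750 × 0.1464 + 0.1000 × 0.8536
     = 0.09882000 + 0.08536000
     = 0.18418000

Step 2: Apply Bayes' theorem
P(S|T) = P(T|S) × P(S) / P(T)
       = 0.09882000 / 0.18418000
       = 0.5365


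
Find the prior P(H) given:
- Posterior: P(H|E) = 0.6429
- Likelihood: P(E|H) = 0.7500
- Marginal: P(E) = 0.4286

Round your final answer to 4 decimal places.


From Bayes' theorem: P(H|E) = P(E|H) × P(H) / P(E)

Rearranging for P(H):
P(H) = P(H|E) × P(E) / P(E|H)
     = 0.6429 × 0.4286 / 0.7500
     = 0.27554694 / 0.7500
     = 0.3674


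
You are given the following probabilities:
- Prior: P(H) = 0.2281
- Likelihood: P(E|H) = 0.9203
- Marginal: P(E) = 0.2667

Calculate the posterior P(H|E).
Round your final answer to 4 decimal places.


Using Bayes' theorem:

P(H|E) = P(E|H) × P(H) / P(E)
       = 0.9203 × 0.2281 / 0.2667
       = 0.20992043 / 0.2667
       = 0.7871

The evidence strengthens our belief in H.
Prior: 0.2281 → Posterior: 0.7871


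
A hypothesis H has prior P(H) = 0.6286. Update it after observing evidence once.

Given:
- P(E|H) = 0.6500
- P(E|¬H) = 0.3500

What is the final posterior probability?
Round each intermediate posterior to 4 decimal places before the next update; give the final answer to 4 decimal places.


Sequential Bayesian updating:

Initial prior: P(H) = 0.6286

Update 1:
  P(E) = 0.6500 × 0.6286 + 0.3500 × 0.3714 = 0.40859000 + 0.12999000 = 0.53858000
  P(H|E) = 0.40859000 / 0.53858000 = 0.7586

Final posterior: 0.7586


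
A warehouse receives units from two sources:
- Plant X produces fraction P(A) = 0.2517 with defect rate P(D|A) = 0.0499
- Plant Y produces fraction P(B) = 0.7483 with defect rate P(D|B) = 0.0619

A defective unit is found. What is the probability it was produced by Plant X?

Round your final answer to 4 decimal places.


Let A = from Plant X, D = defective

Given:
- P(A) = 0.2517, P(B) = 0.7483
- P(D|A) = 0.0499, P(D|B) = 0.0619

Step 1: Find P(D)
P(D) = P(D|A)P(A) + P(D|B)P(B)
     = 0.0499 × 0.2517 + 0.0619 × 0.7483
     = 0.01255983 + 0.04631977
     = 0.05887960

Step 2: Apply Bayes' theorem
P(A|D) = P(D|A)P(A) / P(D)
       = 0.01255983 / 0.05887960
       = 0.2133


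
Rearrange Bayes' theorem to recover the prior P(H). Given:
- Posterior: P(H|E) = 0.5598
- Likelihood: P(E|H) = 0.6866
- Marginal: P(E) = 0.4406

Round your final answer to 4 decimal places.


From Bayes' theorem: P(H|E) = P(E|H) × P(H) / P(E)

Rearranging for P(H):
P(H) = P(H|E) × P(E) / P(E|H)
     = 0.5598 × 0.4406 / 0.6866
     = 0.24664788 / 0.6866
     = 0.3592


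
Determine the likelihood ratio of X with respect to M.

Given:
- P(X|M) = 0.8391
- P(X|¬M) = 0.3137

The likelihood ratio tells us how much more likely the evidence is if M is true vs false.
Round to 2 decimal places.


Likelihood Ratio (LR) = P(X|M) / P(X|¬M)

LR = 0.8391 / 0.3137
   = 2.67

The evidence is 2.67 times more likely if M is true than if M is false.
Because LR exceeds 1, X is evidence for M.


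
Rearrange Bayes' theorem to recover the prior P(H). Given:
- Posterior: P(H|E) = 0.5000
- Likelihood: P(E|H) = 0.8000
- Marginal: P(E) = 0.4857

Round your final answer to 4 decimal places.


From Bayes' theorem: P(H|E) = P(E|H) × P(H) / P(E)

Rearranging for P(H):
P(H) = P(H|E) × P(E) / P(E|H)
     = 0.5000 × 0.4857 / 0.8000
     = 0.24285000 / 0.8000
     = 0.3036


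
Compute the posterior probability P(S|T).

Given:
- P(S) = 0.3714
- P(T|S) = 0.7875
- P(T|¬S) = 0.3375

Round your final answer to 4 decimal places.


Bayes' theorem: P(S|T) = P(T|S) × P(S) / P(T)

Step 1: Calculate P(T) using law of total probability
P(T) = P(T|S)P(S) + P(T|¬S)P(¬S)
     = 0.7875 × 0.3714 + 0.3375 × 0.6286
     = 0.29247750 + 0.21215250
     = 0.50463000

Step 2: Apply Bayes' theorem
P(S|T) = P(T|S) × P(S) / P(T)
       = 0.29247750 / 0.50463000
       = 0.5796


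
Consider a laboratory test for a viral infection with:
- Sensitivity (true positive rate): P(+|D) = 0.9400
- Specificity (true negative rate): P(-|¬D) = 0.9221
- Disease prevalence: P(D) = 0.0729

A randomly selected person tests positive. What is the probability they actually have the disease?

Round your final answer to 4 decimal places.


Let D = has disease, + = positive test

Given:
- P(D) = 0.0729 (prevalence)
- P(+|D) = 0.9400 (sensitivity)
- P(-|¬D) = 0.9221 (specificity)
- P(+|¬D) = 0.0779 (false positive rate = 1 - specificity)

Step 1: Find P(+)
P(+) = P(+|D)P(D) + P(+|¬D)P(¬D)
     = 0.9400 × 0.0729 + 0.0779 × 0.9271
     = 0.06852600 + 0.07222109
     = 0.14074709

Step 2: Apply Bayes' theorem for P(D|+)
P(D|+) = P(+|D)P(D) / P(+)
       = 0.06852600 / 0.14074709
       = 0.4869


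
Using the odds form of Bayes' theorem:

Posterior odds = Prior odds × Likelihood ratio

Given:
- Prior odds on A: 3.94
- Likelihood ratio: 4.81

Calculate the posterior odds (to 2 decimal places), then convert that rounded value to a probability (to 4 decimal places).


Step 1: Calculate posterior odds
Posterior odds = Prior odds × LR
               = 3.94 × 4.81
               = 18.95

Step 2: Convert to probability
P(A|E) = Posterior odds / (1 + Posterior odds)
       = 18.95 / (1 + 18.95)
       = 18.95 / 19.95
       = 0.9499

The evidence increased P(A) from 0.7976 to 0.9499.


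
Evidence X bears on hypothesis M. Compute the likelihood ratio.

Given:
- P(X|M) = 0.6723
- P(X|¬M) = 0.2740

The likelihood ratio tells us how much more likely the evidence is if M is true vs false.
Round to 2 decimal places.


Likelihood Ratio (LR) = P(X|M) / P(X|¬M)

LR = 0.6723 / 0.2740
   = 2.45

The evidence is 2.45 times more likely if M is true than if M is false.
Since LR > 1, the evidence supports M over ¬M.


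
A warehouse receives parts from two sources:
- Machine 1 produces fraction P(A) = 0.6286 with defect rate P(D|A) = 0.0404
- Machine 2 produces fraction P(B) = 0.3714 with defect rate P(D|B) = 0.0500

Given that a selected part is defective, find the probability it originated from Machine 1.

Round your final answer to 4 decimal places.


Let A = from Machine 1, D = defective

Given:
- P(A) = 0.6286, P(B) = 0.3714
- P(D|A) = 0.0404, P(D|B) = 0.0500

Step 1: Find P(D)
P(D) = P(D|A)P(A) + P(D|B)P(B)
     = 0.0404 × 0.6286 + 0.0500 × 0.3714
     = 0.02539544 + 0.01857000
     = 0.04396544

Step 2: Apply Bayes' theorem
P(A|D) = P(D|A)P(A) / P(D)
       = 0.02539544 / 0.04396544
       = 0.5776


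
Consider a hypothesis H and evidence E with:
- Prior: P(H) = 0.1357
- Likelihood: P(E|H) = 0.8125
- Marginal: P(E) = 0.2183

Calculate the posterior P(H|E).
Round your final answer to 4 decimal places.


Using Bayes' theorem:

P(H|E) = P(E|H) × P(H) / P(E)
       = 0.8125 × 0.1357 / 0.2183
       = 0.11025625 / 0.2183
       = 0.5051

The evidence strengthens our belief in H.
Prior: 0.1357 → Posterior: 0.5051


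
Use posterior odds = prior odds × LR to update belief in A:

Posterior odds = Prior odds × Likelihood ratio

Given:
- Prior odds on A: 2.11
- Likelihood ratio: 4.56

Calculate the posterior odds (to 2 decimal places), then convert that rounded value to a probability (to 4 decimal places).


Step 1: Calculate posterior odds
Posterior odds = Prior odds × LR
               = 2.11 × 4.56
               = 9.62

Step 2: Convert to probability
P(A|E) = Posterior odds / (1 + Posterior odds)
       = 9.62 / (1 + 9.62)
       = 9.62 / 10.62
       = 0.9058

The evidence increased P(A) from 0.6785 to 0.9058.


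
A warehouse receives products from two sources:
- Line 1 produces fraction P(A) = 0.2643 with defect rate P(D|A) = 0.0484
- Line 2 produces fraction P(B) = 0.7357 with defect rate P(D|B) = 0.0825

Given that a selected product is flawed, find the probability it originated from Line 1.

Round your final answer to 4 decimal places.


Let A = from Line 1, D = flawed

Given:
- P(A) = 0.2643, P(B) = 0.7357
- P(D|A) = 0.0484, P(D|B) = 0.0825

Step 1: Find P(D)
P(D) = P(D|A)P(A) + P(D|B)P(B)
     = 0.0484 × 0.2643 + 0.0825 × 0.7357
     = 0.01279212 + 0.06069525
     = 0.07348737

Step 2: Apply Bayes' theorem
P(A|D) = P(D|A)P(A) / P(D)
       = 0.01279212 / 0.07348737
       = 0.1741


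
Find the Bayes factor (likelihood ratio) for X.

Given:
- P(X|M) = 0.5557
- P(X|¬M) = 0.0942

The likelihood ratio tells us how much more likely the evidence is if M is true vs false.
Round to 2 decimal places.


Likelihood Ratio (LR) = P(X|M) / P(X|¬M)

LR = 0.5557 / 0.0942
   = 5.90

The evidence is 5.90 times more likely if M is true than if M is false.
LR > 1, so observing X raises the odds in favor of M.


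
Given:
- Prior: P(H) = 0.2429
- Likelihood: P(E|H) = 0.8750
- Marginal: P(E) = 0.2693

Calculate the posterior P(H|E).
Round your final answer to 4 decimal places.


Using Bayes' theorem:

P(H|E) = P(E|H) × P(H) / P(E)
       = 0.8750 × 0.2429 / 0.2693
       = 0.21253750 / 0.2693
       = 0.7892

The evidence strengthens our belief in H.
Prior: 0.2429 → Posterior: 0.7892


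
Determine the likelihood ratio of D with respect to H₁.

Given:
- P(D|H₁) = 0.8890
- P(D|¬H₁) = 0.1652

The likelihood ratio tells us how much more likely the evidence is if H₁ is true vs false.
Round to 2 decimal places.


Likelihood Ratio (LR) = P(D|H₁) / P(D|¬H₁)

LR = 0.8890 / 0.1652
   = 5.38

The evidence is 5.38 times more likely if H₁ is true than if H₁ is false.
LR > 1, so observing D raises the odds in favor of H₁.


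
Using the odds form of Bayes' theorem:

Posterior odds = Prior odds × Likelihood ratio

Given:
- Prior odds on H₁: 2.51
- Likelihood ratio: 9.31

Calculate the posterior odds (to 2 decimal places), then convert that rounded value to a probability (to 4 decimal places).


Step 1: Calculate posterior odds
Posterior odds = Prior odds × LR
               = 2.51 × 9.31
               = 23.37

Step 2: Convert to probability
P(H₁|E) = Posterior odds / (1 + Posterior odds)
       = 23.37 / (1 + 23.37)
       = 23.37 / 24.37
       = 0.9590

The evidence increased P(H₁) from 0.7151 to 0.9590.


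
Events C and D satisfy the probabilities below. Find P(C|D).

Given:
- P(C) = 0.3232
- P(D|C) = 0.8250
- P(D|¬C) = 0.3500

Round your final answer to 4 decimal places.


Bayes' theorem: P(C|D) = P(D|C) × P(C) / P(D)

Step 1: Calculate P(D) using law of total probability
P(D) = P(D|C)P(C) + P(D|¬C)P(¬C)
     = 0.8250 × 0.3232 + 0.3500 × 0.6768
     = 0.26664000 + 0.23688000
     = 0.50352000

Step 2: Apply Bayes' theorem
P(C|D) = P(D|C) × P(C) / P(D)
       = 0.26664000 / 0.50352000
       = 0.5296


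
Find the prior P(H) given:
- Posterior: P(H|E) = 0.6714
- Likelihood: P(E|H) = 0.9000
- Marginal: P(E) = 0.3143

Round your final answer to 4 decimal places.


From Bayes' theorem: P(H|E) = P(E|H) × P(H) / P(E)

Rearranging for P(H):
P(H) = P(H|E) × P(E) / P(E|H)
     = 0.6714 × 0.3143 / 0.9000
     = 0.21102102 / 0.9000
     = 0.2345


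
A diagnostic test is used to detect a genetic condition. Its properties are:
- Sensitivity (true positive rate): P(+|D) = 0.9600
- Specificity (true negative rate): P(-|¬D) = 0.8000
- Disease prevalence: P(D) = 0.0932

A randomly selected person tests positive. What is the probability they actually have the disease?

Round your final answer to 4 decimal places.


Let D = has disease, + = positive test

Given:
- P(D) = 0.0932 (prevalence)
- P(+|D) = 0.9600 (sensitivity)
- P(-|¬D) = 0.8000 (specificity)
- P(+|¬D) = 0.2000 (false positive rate = 1 - specificity)

Step 1: Find P(+)
P(+) = P(+|D)P(D) + P(+|¬D)P(¬D)
     = 0.9600 × 0.0932 + 0.2000 × 0.9068
     = 0.08947200 + 0.18136000
     = 0.27083200

Step 2: Apply Bayes' theorem for P(D|+)
P(D|+) = P(+|D)P(D) / P(+)
       = 0.08947200 / 0.27083200
       = 0.3304


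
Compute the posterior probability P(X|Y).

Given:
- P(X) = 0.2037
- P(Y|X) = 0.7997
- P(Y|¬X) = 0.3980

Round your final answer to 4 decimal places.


Bayes' theorem: P(X|Y) = P(Y|X) × P(X) / P(Y)

Step 1: Calculate P(Y) using law of total probability
P(Y) = P(Y|X)P(X) + P(Y|¬X)P(¬X)
     = 0.7997 × 0.2037 + 0.3980 × 0.7963
     = 0.16289889 + 0.31692740
     = 0.47982629

Step 2: Apply Bayes' theorem
P(X|Y) = P(Y|X) × P(X) / P(Y)
       = 0.16289889 / 0.47982629
       = 0.3395


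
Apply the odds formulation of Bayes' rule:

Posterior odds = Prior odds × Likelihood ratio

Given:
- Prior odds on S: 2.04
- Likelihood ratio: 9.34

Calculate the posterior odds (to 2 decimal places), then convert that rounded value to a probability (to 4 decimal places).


Step 1: Calculate posterior odds
Posterior odds = Prior odds × LR
               = 2.04 × 9.34
               = 19.05

Step 2: Convert to probability
P(S|E) = Posterior odds / (1 + Posterior odds)
       = 19.05 / (1 + 19.05)
       = 19.05 / 20.05
       = 0.9501

The evidence increased P(S) from 0.6711 to 0.9501.


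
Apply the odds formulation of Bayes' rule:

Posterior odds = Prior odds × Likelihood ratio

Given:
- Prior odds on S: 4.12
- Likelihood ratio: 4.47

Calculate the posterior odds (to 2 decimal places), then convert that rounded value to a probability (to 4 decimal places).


Step 1: Calculate posterior odds
Posterior odds = Prior odds × LR
               = 4.12 × 4.47
               = 18.42

Step 2: Convert to probability
P(S|E) = Posterior odds / (1 + Posterior odds)
       = 18.42 / (1 + 18.42)
       = 18.42 / 19.42
       = 0.9485

The evidence increased P(S) from 0.8047 to 0.9485.


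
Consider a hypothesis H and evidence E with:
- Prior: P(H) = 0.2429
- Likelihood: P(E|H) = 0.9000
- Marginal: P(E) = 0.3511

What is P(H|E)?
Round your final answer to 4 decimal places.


Using Bayes' theorem:

P(H|E) = P(E|H) × P(H) / P(E)
       = 0.9000 × 0.2429 / 0.3511
       = 0.21861000 / 0.3511
       = 0.6226

The evidence strengthens our belief in H.
Prior: 0.2429 → Posterior: 0.6226


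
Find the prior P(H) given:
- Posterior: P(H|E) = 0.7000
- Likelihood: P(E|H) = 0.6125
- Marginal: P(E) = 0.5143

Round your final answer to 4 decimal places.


From Bayes' theorem: P(H|E) = P(E|H) × P(H) / P(E)

Rearranging for P(H):
P(H) = P(H|E) × P(E) / P(E|H)
     = 0.7000 × 0.5143 / 0.6125
     = 0.36001000 / 0.6125
     = 0.5878


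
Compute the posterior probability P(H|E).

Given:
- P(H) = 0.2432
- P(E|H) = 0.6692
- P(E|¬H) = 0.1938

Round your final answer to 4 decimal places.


Bayes' theorem: P(H|E) = P(E|H) × P(H) / P(E)

Step 1: Calculate P(E) using law of total probability
P(E) = P(E|H)P(H) + P(E|¬H)P(¬H)
     = 0.6692 × 0.2432 + 0.1938 × 0.7568
     = 0.16274944 + 0.14666784
     = 0.30941728

Step 2: Apply Bayes' theorem
P(H|E) = P(E|H) × P(H) / P(E)
       = 0.16274944 / 0.30941728
       = 0.5260


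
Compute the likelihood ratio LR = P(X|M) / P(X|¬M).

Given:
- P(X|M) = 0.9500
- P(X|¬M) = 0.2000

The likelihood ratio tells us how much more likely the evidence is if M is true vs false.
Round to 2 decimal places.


Likelihood Ratio (LR) = P(X|M) / P(X|¬M)

LR = 0.9500 / 0.2000
   = 4.75

The evidence is 4.75 times more likely if M is true than if M is false.
LR > 1, so observing X raises the odds in favor of M.


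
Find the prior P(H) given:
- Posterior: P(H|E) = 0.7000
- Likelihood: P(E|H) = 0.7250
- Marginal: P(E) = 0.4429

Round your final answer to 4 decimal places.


From Bayes' theorem: P(H|E) = P(E|H) × P(H) / P(E)

Rearranging for P(H):
P(H) = P(H|E) × P(E) / P(E|H)
     = 0.7000 × 0.4429 / 0.7250
     = 0.31003000 / 0.7250
     = 0.4276


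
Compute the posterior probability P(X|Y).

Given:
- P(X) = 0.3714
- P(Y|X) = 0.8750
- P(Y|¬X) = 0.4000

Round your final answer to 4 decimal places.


Bayes' theorem: P(X|Y) = P(Y|X) × P(X) / P(Y)

Step 1: Calculate P(Y) using law of total probability
P(Y) = P(Y|X)P(X) + P(Y|¬X)P(¬X)
     = 0.8750 × 0.3714 + 0.4000 × 0.6286
     = 0.32497500 + 0.25144000
     = 0.57641500

Step 2: Apply Bayes' theorem
P(X|Y) = P(Y|X) × P(X) / P(Y)
       = 0.32497500 / 0.57641500
       = 0.5638


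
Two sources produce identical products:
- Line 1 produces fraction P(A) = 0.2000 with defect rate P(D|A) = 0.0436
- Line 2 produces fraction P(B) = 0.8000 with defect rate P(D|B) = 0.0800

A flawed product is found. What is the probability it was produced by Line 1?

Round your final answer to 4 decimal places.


Let A = from Line 1, D = flawed

Given:
- P(A) = 0.2000, P(B) = 0.8000
- P(D|A) = 0.0436, P(D|B) = 0.0800

Step 1: Find P(D)
P(D) = P(D|A)P(A) + P(D|B)P(B)
     = 0.0436 × 0.2000 + 0.0800 × 0.8000
     = 0.00872000 + 0.06400000
     = 0.07272000

Step 2: Apply Bayes' theorem
P(A|D) = P(D|A)P(A) / P(D)
       = 0.00872000 / 0.07272000
       = 0.1199


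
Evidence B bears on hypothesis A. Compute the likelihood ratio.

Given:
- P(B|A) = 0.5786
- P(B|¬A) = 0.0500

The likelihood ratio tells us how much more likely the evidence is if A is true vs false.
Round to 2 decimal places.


Likelihood Ratio (LR) = P(B|A) / P(B|¬A)

LR = 0.5786 / 0.0500
   = 11.57

The evidence is 11.57 times more likely if A is true than if A is false.
Because LR exceeds 1, B is evidence for A.


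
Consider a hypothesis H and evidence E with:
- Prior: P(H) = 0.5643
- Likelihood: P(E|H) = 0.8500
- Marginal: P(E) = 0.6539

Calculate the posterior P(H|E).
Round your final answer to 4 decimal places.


Using Bayes' theorem:

P(H|E) = P(E|H) × P(H) / P(E)
       = 0.8500 × 0.5643 / 0.6539
       = 0.47965500 / 0.6539
       = 0.7335

The evidence strengthens our belief in H.
Prior: 0.5643 → Posterior: 0.7335


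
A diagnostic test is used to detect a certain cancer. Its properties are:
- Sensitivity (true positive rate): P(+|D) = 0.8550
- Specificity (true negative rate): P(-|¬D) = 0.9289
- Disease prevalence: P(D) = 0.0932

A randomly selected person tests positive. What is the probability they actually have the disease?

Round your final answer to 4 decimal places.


Let D = has disease, + = positive test

Given:
- P(D) = 0.0932 (prevalence)
- P(+|D) = 0.8550 (sensitivity)
- P(-|¬D) = 0.9289 (specificity)
- P(+|¬D) = 0.0711 (false positive rate = 1 - specificity)

Step 1: Find P(+)
P(+) = P(+|D)P(D) + P(+|¬D)P(¬D)
     = 0.8550 × 0.0932 + 0.0711 × 0.9068
     = 0.07968600 + 0.06447348
     = 0.14415948

Step 2: Apply Bayes' theorem for P(D|+)
P(D|+) = P(+|D)P(D) / P(+)
       = 0.07968600 / 0.14415948
       = 0.5528


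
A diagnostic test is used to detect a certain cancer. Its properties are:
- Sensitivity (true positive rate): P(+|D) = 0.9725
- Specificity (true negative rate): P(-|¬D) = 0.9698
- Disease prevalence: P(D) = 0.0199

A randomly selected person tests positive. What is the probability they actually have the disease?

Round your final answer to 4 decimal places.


Let D = has disease, + = positive test

Given:
- P(D) = 0.0199 (prevalence)
- P(+|D) = 0.9725 (sensitivity)
- P(-|¬D) = 0.9698 (specificity)
- P(+|¬D) = 0.0302 (false positive rate = 1 - specificity)

Step 1: Find P(+)
P(+) = P(+|D)P(D) + P(+|¬D)P(¬D)
     = 0.9725 × 0.0199 + 0.0302 × 0.9801
     = 0.01935275 + 0.02959902
     = 0.04895177

Step 2: Apply Bayes' theorem for P(D|+)
P(D|+) = P(+|D)P(D) / P(+)
       = 0.01935275 / 0.04895177
       = 0.3953


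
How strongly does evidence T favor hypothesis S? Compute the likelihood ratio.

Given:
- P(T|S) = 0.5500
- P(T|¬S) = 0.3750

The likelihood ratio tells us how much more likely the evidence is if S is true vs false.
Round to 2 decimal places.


Likelihood Ratio (LR) = P(T|S) / P(T|¬S)

LR = 0.5500 / 0.3750
   = 1.47

The evidence is 1.47 times more likely if S is true than if S is false.
Since LR > 1, the evidence supports S over ¬S.


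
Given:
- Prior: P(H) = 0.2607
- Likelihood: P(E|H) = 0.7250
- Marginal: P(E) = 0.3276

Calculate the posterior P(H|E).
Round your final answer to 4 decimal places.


Using Bayes' theorem:

P(H|E) = P(E|H) × P(H) / P(E)
       = 0.7250 × 0.2607 / 0.3276
       = 0.18900750 / 0.3276
       = 0.5769

The evidence strengthens our belief in H.
Prior: 0.2607 → Posterior: 0.5769


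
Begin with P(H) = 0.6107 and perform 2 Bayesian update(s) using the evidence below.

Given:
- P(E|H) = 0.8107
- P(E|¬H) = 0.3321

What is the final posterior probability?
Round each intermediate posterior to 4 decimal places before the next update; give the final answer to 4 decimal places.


Sequential Bayesian updating:

Initial prior: P(H) = 0.6107

Update 1:
  P(E) = 0.8107 × 0.6107 + 0.3321 × 0.3893 = 0.49509449 + 0.12928653 = 0.62438102
  P(H|E) = 0.49509449 / 0.62438102 = 0.7929

Update 2:
  P(E) = 0.8107 × 0.7929 + 0.3321 × 0.2071 = 0.64280403 + 0.06877791 = 0.71158194
  P(H|E) = 0.64280403 / 0.71158194 = 0.9033

Final posterior: 0.9033


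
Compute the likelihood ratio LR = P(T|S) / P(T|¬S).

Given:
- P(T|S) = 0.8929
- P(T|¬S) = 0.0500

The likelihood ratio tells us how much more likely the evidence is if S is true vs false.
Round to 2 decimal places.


Likelihood Ratio (LR) = P(T|S) / P(T|¬S)

LR = 0.8929 / 0.0500
   = 17.86

The evidence is 17.86 times more likely if S is true than if S is false.
Because LR exceeds 1, T is evidence for S.


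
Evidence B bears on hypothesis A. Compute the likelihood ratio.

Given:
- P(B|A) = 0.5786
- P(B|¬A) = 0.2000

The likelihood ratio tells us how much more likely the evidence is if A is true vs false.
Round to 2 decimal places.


Likelihood Ratio (LR) = P(B|A) / P(B|¬A)

LR = 0.5786 / 0.2000
   = 2.89

The evidence is 2.89 times more likely if A is true than if A is false.
Since LR > 1, the evidence supports A over ¬A.


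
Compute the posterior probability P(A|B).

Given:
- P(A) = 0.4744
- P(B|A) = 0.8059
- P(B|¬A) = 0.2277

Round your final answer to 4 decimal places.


Bayes' theorem: P(A|B) = P(B|A) × P(A) / P(B)

Step 1: Calculate P(B) using law of total probability
P(B) = P(B|A)P(A) + P(B|¬A)P(¬A)
     = 0.8059 × 0.4744 + 0.2277 × 0.5256
     = 0.38231896 + 0.11967912
     = 0.50199808

Step 2: Apply Bayes' theorem
P(A|B) = P(B|A) × P(A) / P(B)
       = 0.38231896 / 0.50199808
       = 0.7616


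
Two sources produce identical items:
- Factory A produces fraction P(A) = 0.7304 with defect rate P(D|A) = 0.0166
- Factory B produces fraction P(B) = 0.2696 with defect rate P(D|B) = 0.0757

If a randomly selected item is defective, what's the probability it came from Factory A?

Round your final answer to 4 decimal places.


Let A = from Factory A, D = defective

Given:
- P(A) = 0.7304, P(B) = 0.2696
- P(D|A) = 0.0166, P(D|B) = 0.0757

Step 1: Find P(D)
P(D) = P(D|A)P(A) + P(D|B)P(B)
     = 0.0166 × 0.7304 + 0.0757 × 0.2696
     = 0.01212464 + 0.02040872
     = 0.03253336

Step 2: Apply Bayes' theorem
P(A|D) = P(D|A)P(A) / P(D)
       = 0.01212464 / 0.03253336
       = 0.3727


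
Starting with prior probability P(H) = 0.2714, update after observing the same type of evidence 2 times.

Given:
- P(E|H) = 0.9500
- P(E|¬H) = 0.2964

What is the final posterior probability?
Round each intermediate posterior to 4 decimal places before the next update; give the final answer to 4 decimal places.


Sequential Bayesian updating:

Initial prior: P(H) = 0.2714

Update 1:
  P(E) = 0.9500 × 0.2714 + 0.2964 × 0.7286 = 0.25783000 + 0.21595704 = 0.47378704
  P(H|E) = 0.25783000 / 0.47378704 = 0.5442

Update 2:
  P(E) = 0.9500 × 0.5442 + 0.2964 × 0.4558 = 0.51699000 + 0.13509912 = 0.65208912
  P(H|E) = 0.51699000 / 0.65208912 = 0.7928

Final posterior: 0.7928


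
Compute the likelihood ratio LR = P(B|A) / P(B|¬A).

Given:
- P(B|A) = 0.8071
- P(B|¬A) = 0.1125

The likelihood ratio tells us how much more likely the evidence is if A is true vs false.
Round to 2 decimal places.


Likelihood Ratio (LR) = P(B|A) / P(B|¬A)

LR = 0.8071 / 0.1125
   = 7.17

The evidence is 7.17 times more likely if A is true than if A is false.
Because LR exceeds 1, B is evidence for A.


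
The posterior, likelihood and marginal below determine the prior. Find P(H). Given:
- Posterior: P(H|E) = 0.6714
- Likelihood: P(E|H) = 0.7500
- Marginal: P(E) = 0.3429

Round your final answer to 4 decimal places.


From Bayes' theorem: P(H|E) = P(E|H) × P(H) / P(E)

Rearranging for P(H):
P(H) = P(H|E) × P(E) / P(E|H)
     = 0.6714 × 0.3429 / 0.7500
     = 0.23022306 / 0.7500
     = 0.3070


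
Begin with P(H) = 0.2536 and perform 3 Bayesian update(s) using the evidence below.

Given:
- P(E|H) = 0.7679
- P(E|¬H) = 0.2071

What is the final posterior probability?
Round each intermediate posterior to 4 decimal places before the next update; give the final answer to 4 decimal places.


Sequential Bayesian updating:

Initial prior: P(H) = 0.2536

Update 1:
  P(E) = 0.7679 × 0.2536 + 0.2071 × 0.7464 = 0.19473944 + 0.15457944 = 0.34931888
  P(H|E) = 0.19473944 / 0.34931888 = 0.5575

Update 2:
  P(E) = 0.7679 × 0.5575 + 0.2071 × 0.4425 = 0.42810425 + 0.09164175 = 0.51974600
  P(H|E) = 0.42810425 / 0.51974600 = 0.8237

Update 3:
  P(E) = 0.7679 × 0.8237 + 0.2071 × 0.1763 = 0.63251923 + 0.03651173 = 0.66903096
  P(H|E) = 0.63251923 / 0.66903096 = 0.9454

Final posterior: 0.9454


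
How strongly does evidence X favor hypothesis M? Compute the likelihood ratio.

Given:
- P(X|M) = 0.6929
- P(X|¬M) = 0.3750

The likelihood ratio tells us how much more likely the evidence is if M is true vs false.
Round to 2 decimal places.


Likelihood Ratio (LR) = P(X|M) / P(X|¬M)

LR = 0.6929 / 0.3750
   = 1.85

The evidence is 1.85 times more likely if M is true than if M is false.
Because LR exceeds 1, X is evidence for M.


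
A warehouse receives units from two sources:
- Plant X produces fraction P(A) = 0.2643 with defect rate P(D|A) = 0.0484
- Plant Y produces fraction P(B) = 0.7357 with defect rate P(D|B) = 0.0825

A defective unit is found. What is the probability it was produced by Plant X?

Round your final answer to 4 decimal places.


Let A = from Plant X, D = defective

Given:
- P(A) = 0.2643, P(B) = 0.7357
- P(D|A) = 0.0484, P(D|B) = 0.0825

Step 1: Find P(D)
P(D) = P(D|A)P(A) + P(D|B)P(B)
     = 0.0484 × 0.2643 + 0.0825 × 0.7357
     = 0.01279212 + 0.06069525
     = 0.07348737

Step 2: Apply Bayes' theorem
P(A|D) = P(D|A)P(A) / P(D)
       = 0.01279212 / 0.07348737
       = 0.1741


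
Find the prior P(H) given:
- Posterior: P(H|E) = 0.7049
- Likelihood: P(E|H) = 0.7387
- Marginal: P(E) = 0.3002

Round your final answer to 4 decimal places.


From Bayes' theorem: P(H|E) = P(E|H) × P(H) / P(E)

Rearranging for P(H):
P(H) = P(H|E) × P(E) / P(E|H)
     = 0.7049 × 0.3002 / 0.7387
     = 0.21161098 / 0.7387
     = 0.2865


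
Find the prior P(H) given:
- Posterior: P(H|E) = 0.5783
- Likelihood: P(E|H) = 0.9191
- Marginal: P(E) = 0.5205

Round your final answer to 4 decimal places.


From Bayes' theorem: P(H|E) = P(E|H) × P(H) / P(E)

Rearranging for P(H):
P(H) = P(H|E) × P(E) / P(E|H)
     = 0.5783 × 0.5205 / 0.9191
     = 0.30100515 / 0.9191
     = 0.3275


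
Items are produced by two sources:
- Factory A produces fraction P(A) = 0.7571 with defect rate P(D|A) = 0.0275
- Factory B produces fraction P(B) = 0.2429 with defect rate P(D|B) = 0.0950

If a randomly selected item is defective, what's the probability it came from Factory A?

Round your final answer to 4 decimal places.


Let A = from Factory A, D = defective

Given:
- P(A) = 0.7571, P(B) = 0.2429
- P(D|A) = 0.0275, P(D|B) = 0.0950

Step 1: Find P(D)
P(D) = P(D|A)P(A) + P(D|B)P(B)
     = 0.0275 × 0.7571 + 0.0950 × 0.2429
     = 0.02082025 + 0.02307550
     = 0.04389575

Step 2: Apply Bayes' theorem
P(A|D) = P(D|A)P(A) / P(D)
       = 0.02082025 / 0.04389575
       = 0.4743


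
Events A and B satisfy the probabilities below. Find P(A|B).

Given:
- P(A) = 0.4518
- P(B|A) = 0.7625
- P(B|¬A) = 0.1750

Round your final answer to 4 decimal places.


Bayes' theorem: P(A|B) = P(B|A) × P(A) / P(B)

Step 1: Calculate P(B) using law of total probability
P(B) = P(B|A)P(A) + P(B|¬A)P(¬A)
     = 0.7625 × 0.4518 + 0.1750 × 0.5482
     = 0.34449750 + 0.09593500
     = 0.44043250

Step 2: Apply Bayes' theorem
P(A|B) = P(B|A) × P(A) / P(B)
       = 0.34449750 / 0.44043250
       = 0.7822


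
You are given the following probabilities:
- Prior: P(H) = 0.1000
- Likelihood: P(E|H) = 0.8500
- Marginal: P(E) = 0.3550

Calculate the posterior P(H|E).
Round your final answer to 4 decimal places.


Using Bayes' theorem:

P(H|E) = P(E|H) × P(H) / P(E)
       = 0.8500 × 0.1000 / 0.3550
       = 0.08500000 / 0.3550
       = 0.2394

The evidence strengthens our belief in H.
Prior: 0.1000 → Posterior: 0.2394


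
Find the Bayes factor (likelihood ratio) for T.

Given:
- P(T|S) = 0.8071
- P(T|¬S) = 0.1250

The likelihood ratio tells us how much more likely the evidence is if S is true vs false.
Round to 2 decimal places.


Likelihood Ratio (LR) = P(T|S) / P(T|¬S)

LR = 0.8071 / 0.1250
   = 6.46

The evidence is 6.46 times more likely if S is true than if S is false.
Since LR > 1, the evidence supports S over ¬S.


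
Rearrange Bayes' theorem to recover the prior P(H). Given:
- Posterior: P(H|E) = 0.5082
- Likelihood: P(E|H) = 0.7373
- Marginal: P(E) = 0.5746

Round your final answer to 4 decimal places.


From Bayes' theorem: P(H|E) = P(E|H) × P(H) / P(E)

Rearranging for P(H):
P(H) = P(H|E) × P(E) / P(E|H)
     = 0.5082 × 0.5746 / 0.7373
     = 0.29201172 / 0.7373
     = 0.3961


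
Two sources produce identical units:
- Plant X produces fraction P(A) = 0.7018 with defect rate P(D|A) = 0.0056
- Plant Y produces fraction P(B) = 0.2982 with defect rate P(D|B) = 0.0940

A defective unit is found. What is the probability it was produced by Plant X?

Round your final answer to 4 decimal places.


Let A = from Plant X, D = defective

Given:
- P(A) = 0.7018, P(B) = 0.2982
- P(D|A) = 0.0056, P(D|B) = 0.0940

Step 1: Find P(D)
P(D) = P(D|A)P(A) + P(D|B)P(B)
     = 0.0056 × 0.7018 + 0.0940 × 0.2982
     = 0.00393008 + 0.02803080
     = 0.03196088

Step 2: Apply Bayes' theorem
P(A|D) = P(D|A)P(A) / P(D)
       = 0.00393008 / 0.03196088
       = 0.1230


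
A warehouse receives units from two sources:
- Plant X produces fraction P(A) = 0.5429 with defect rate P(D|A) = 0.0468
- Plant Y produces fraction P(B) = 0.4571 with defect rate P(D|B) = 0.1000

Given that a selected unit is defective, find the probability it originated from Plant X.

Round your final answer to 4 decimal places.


Let A = from Plant X, D = defective

Given:
- P(A) = 0.5429, P(B) = 0.4571
- P(D|A) = 0.0468, P(D|B) = 0.1000

Step 1: Find P(D)
P(D) = P(D|A)P(A) + P(D|B)P(B)
     = 0.0468 × 0.5429 + 0.1000 × 0.4571
     = 0.02540772 + 0.04571000
     = 0.07111772

Step 2: Apply Bayes' theorem
P(A|D) = P(D|A)P(A) / P(D)
       = 0.02540772 / 0.07111772
       = 0.3573


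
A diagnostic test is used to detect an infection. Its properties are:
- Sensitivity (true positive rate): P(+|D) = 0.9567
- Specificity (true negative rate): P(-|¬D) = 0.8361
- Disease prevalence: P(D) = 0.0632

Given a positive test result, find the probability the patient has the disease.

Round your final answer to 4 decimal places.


Let D = has disease, + = positive test

Given:
- P(D) = 0.0632 (prevalence)
- P(+|D) = 0.9567 (sensitivity)
- P(-|¬D) = 0.8361 (specificity)
- P(+|¬D) = 0.1639 (false positive rate = 1 - specificity)

Step 1: Find P(+)
P(+) = P(+|D)P(D) + P(+|¬D)P(¬D)
     = 0.9567 × 0.0632 + 0.1639 × 0.9368
     = 0.06046344 + 0.15354152
     = 0.21400496

Step 2: Apply Bayes' theorem for P(D|+)
P(D|+) = P(+|D)P(D) / P(+)
       = 0.06046344 / 0.21400496
       = 0.2825


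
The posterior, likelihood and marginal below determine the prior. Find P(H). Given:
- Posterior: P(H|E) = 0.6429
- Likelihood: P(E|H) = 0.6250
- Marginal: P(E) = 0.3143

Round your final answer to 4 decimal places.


From Bayes' theorem: P(H|E) = P(E|H) × P(H) / P(E)

Rearranging for P(H):
P(H) = P(H|E) × P(E) / P(E|H)
     = 0.6429 × 0.3143 / 0.6250
     = 0.20206347 / 0.6250
     = 0.3233


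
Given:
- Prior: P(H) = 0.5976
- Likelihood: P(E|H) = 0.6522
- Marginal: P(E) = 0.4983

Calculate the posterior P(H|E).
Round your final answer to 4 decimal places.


Using Bayes' theorem:

P(H|E) = P(E|H) × P(H) / P(E)
       = 0.6522 × 0.5976 / 0.4983
       = 0.38975472 / 0.4983
       = 0.7822

The evidence strengthens our belief in H.
Prior: 0.5976 → Posterior: 0.7822


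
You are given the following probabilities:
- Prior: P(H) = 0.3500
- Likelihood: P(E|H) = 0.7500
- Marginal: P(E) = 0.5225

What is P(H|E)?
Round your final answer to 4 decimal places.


Using Bayes' theorem:

P(H|E) = P(E|H) × P(H) / P(E)
       = 0.7500 × 0.3500 / 0.5225
       = 0.26250000 / 0.5225
       = 0.5024

The evidence strengthens our belief in H.
Prior: 0.3500 → Posterior: 0.5024


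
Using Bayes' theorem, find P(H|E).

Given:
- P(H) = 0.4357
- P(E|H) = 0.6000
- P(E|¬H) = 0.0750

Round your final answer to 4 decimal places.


Bayes' theorem: P(H|E) = P(E|H) × P(H) / P(E)

Step 1: Calculate P(E) using law of total probability
P(E) = P(E|H)P(H) + P(E|¬H)P(¬H)
     = 0.6000 × 0.4357 + 0.0750 × 0.5643
     = 0.26142000 + 0.04232250
     = 0.30374250

Step 2: Apply Bayes' theorem
P(H|E) = P(E|H) × P(H) / P(E)
       = 0.26142000 / 0.30374250
       = 0.8607


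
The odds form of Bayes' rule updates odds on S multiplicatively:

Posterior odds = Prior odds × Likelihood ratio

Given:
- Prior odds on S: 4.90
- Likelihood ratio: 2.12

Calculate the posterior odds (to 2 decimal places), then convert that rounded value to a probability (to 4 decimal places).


Step 1: Calculate posterior odds
Posterior odds = Prior odds × LR
               = 4.90 × 2.12
               = 10.39

Step 2: Convert to probability
P(S|E) = Posterior odds / (1 + Posterior odds)
       = 10.39 / (1 + 10.39)
       = 10.39 / 11.39
       = 0.9122

The evidence increased P(S) from 0.8305 to 0.9122.


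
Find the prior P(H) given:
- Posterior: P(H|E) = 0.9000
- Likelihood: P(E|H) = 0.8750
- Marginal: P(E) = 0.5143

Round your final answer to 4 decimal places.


From Bayes' theorem: P(H|E) = P(E|H) × P(H) / P(E)

Rearranging for P(H):
P(H) = P(H|E) × P(E) / P(E|H)
     = 0.9000 × 0.5143 / 0.8750
     = 0.46287000 / 0.8750
     = 0.5290


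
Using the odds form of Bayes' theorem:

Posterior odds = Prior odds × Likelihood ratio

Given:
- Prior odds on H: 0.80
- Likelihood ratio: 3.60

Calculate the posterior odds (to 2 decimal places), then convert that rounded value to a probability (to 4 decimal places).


Step 1: Calculate posterior odds
Posterior odds = Prior odds × LR
               = 0.80 × 3.60
               = 2.88

Step 2: Convert to probability
P(H|E) = Posterior odds / (1 + Posterior odds)
       = 2.88 / (1 + 2.88)
       = 2.88 / 3.88
       = 0.7423

The evidence increased P(H) from 0.4444 to 0.7423.


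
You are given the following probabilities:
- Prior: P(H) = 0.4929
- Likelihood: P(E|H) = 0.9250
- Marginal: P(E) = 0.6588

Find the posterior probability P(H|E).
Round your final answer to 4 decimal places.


Using Bayes' theorem:

P(H|E) = P(E|H) × P(H) / P(E)
       = 0.9250 × 0.4929 / 0.6588
       = 0.45593250 / 0.6588
       = 0.6921

The evidence strengthens our belief in H.
Prior: 0.4929 → Posterior: 0.6921


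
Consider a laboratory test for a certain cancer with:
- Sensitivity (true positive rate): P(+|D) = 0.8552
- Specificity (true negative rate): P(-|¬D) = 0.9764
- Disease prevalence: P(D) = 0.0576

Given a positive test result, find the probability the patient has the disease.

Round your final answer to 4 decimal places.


Let D = has disease, + = positive test

Given:
- P(D) = 0.0576 (prevalence)
- P(+|D) = 0.8552 (sensitivity)
- P(-|¬D) = 0.9764 (specificity)
- P(+|¬D) = 0.0236 (false positive rate = 1 - specificity)

Step 1: Find P(+)
P(+) = P(+|D)P(D) + P(+|¬D)P(¬D)
     = 0.8552 × 0.0576 + 0.0236 × 0.9424
     = 0.04925952 + 0.02224064
     = 0.07150016

Step 2: Apply Bayes' theorem for P(D|+)
P(D|+) = P(+|D)P(D) / P(+)
       = 0.04925952 / 0.07150016
       = 0.6889
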